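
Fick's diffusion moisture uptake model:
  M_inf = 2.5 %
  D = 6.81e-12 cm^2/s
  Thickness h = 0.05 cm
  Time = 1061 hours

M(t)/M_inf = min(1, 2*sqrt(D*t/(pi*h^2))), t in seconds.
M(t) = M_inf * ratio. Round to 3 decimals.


t_sec = 1061 * 3600 = 3819600
ratio = 2*sqrt(6.81e-12*3819600/(pi*0.05^2))
= min(1, 0.115098)
= 0.115098
M(t) = 2.5 * 0.115098 = 0.288 %

0.288


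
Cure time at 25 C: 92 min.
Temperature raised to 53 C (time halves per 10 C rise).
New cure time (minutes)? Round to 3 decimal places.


Acceleration factor = 2^(28/10) = 6.9644
New time = 92 / 6.9644 = 13.210 min

13.210


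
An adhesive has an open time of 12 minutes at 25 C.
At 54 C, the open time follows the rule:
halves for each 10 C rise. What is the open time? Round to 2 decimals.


Factor = 2^((54-25)/10) = 7.4643
Open time = 12 / 7.4643 = 1.61 min

1.61


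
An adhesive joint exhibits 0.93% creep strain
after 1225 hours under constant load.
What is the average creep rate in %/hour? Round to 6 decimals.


Creep rate = strain / time
= 0.93 / 1225
= 0.000759 %/h

0.000759


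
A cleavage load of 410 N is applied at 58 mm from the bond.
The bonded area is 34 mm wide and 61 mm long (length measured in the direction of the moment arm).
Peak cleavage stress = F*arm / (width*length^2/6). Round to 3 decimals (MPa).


Moment = 410 * 58 = 23780 N*mm
Section modulus = 34 * 3721 / 6 = 126514 / 6 mm^3
Stress = 23780 / (126514 / 6) = 142680 / 126514
= 1.128 MPa

1.128


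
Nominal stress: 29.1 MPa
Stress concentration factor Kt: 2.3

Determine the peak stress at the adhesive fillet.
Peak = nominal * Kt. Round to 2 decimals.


Peak stress = 29.1 * 2.3
= 66.93 MPa

66.93


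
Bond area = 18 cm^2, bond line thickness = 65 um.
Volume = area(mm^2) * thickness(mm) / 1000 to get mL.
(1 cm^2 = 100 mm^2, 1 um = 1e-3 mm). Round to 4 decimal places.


area_mm2 = 18 * 100 = 1800
blt_mm = 65 * 1e-3 = 0.065
vol_mm3 = 1800 * 0.065 = 117.0
vol_mL = 117.0 / 1000 = 0.1170 mL

0.1170


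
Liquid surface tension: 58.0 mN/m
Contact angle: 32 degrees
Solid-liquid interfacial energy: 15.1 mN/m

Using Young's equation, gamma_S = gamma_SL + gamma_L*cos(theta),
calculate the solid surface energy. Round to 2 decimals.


gamma_S = 15.1 + 58.0 * cos(32)
= 64.29 mN/m

64.29


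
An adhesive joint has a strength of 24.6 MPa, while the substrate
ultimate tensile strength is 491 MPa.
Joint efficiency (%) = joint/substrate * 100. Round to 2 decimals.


Efficiency = 24.6 / 491 * 100
= 5.01%

5.01


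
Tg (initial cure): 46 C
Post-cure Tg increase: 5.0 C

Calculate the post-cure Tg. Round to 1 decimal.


Post-cure Tg = 46 + 5.0 = 51.0 C

51.0


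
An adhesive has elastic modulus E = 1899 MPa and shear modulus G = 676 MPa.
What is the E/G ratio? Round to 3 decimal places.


E/G = 1899 / 676 = 2.809

2.809


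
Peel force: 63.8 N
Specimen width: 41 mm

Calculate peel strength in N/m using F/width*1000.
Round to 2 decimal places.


Peel strength = 63.8 / 41 * 1000 = 1556.10 N/m

1556.10


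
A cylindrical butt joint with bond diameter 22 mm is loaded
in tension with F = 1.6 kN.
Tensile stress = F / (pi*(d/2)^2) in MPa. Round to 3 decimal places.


Area = pi * (22/2)^2 = 380.1327 mm^2
Stress = 1.6*1000 / 380.1327
= 4.209 MPa

4.209


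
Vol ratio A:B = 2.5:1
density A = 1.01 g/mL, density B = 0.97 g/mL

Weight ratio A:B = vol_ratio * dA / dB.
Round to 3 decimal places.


Weight ratio = 2.5 * 1.01 / 0.97
= 2.603

2.603


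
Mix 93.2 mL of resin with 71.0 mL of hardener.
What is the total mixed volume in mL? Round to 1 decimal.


Total = 93.2 + 71.0 = 164.2 mL

164.2


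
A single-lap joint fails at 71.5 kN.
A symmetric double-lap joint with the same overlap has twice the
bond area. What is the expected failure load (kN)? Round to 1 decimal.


Double-lap load = 2 * 71.5 = 143.0 kN

143.0


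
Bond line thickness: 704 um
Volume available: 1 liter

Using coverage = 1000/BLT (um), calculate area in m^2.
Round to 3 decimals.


1 L = 1e6 mm^3, thickness = 704 um = 0.704 mm
Area = 1e6 / 0.704 mm^2 = (1e6 / 0.704) / 1e6 m^2 = 1000 / 704 m^2
= 1.420 m^2

1.420


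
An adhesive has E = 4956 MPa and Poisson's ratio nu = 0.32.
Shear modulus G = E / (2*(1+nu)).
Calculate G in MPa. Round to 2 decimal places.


G = 4956 / (2*(1+0.32))
= 4956 / 2.64
= 1877.27 MPa

1877.27


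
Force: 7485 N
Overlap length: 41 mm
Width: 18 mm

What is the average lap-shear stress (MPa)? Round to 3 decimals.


Average shear stress = F / (overlap * width)
= 7485 / (41 * 18)
= 10.142 MPa

10.142


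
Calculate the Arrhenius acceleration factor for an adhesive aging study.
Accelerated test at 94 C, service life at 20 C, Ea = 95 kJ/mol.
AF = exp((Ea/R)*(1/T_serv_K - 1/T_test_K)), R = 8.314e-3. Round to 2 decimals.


T_test = 367.15 K, T_serv = 293.15 K
Ea/R = 95 / 0.008314 = 11426.51
AF = exp(11426.51 * (1/293.15 - 1/367.15))
= 2581.66

2581.66


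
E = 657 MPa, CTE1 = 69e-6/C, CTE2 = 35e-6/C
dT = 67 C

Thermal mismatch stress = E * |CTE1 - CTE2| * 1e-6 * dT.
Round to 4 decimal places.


= 657 * 34e-6 * 67
= 1.4966 MPa

1.4966


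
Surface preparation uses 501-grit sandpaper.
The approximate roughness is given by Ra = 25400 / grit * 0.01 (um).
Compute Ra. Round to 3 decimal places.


Ra = 25400 / 501 * 0.01
= 254 / 501
= 0.507 um

0.507


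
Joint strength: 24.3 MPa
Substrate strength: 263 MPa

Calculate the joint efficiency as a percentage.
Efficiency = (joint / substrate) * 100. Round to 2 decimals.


Efficiency = (24.3 / 263) * 100 = 9.24%

9.24


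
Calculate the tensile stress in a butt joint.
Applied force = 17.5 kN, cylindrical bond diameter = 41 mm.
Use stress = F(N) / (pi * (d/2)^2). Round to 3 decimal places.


A = pi * 20.5^2 = 1320.2543 mm^2
sigma = 17500.0 / 1320.2543 = 13.255 MPa

13.255


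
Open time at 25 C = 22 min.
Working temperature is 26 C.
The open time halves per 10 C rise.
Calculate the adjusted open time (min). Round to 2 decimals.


factor = 2^((26 - 25) / 10) = 1.0718
ot = 22 / 1.0718 = 20.53 min

20.53


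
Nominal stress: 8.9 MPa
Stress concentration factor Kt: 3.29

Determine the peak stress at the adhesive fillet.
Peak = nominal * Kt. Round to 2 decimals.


Peak stress = 8.9 * 3.29
= 29.28 MPa

29.28


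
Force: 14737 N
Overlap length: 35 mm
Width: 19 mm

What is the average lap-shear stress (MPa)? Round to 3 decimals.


Average shear stress = F / (overlap * width)
= 14737 / (35 * 19)
= 22.161 MPa

22.161


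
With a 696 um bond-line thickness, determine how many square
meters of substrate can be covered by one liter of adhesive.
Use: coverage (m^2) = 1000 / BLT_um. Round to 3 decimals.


Coverage = 1000 / 696 = 1.437 m^2

1.437


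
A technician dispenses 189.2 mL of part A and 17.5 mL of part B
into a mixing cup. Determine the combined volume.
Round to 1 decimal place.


Combined volume = 189.2 + 17.5
= 206.7 mL

206.7


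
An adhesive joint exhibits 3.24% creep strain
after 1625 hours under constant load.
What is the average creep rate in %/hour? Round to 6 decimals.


Creep rate = strain / time
= 3.24 / 1625
= 0.001994 %/h

0.001994


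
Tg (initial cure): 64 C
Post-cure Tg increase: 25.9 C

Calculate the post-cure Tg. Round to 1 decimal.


Post-cure Tg = 64 + 25.9 = 89.9 C

89.9


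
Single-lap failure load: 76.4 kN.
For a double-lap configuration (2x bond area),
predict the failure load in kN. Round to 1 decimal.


Failure load = 76.4 * 2 = 152.8 kN

152.8


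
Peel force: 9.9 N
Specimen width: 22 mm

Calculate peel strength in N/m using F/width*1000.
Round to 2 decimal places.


Peel strength = 9.9 / 22 * 1000 = 450.00 N/m

450.00


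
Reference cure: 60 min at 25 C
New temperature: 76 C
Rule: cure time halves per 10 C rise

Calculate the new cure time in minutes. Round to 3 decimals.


factor = 2^((76-25)/10) = 34.2968
t_new = 60 / 34.2968 = 1.749 min

1.749


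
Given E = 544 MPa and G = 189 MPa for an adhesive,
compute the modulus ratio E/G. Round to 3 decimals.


E/G ratio = 544 / 189 = 2.878

2.878


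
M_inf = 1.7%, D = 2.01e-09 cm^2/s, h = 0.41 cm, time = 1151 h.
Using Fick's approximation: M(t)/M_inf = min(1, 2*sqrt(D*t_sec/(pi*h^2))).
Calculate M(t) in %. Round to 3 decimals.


t = 4143600 s
ratio = min(1, 2*sqrt(2.01e-09*4143600/(pi*0.1681)))
= 0.251164
M(t) = 1.7 * 0.251164 = 0.427%

0.427


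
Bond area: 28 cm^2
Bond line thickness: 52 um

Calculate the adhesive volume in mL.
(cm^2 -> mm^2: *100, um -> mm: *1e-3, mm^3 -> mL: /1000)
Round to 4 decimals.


V = 28*100 * 52*1e-3 / 1000
= 0.1456 mL

0.1456


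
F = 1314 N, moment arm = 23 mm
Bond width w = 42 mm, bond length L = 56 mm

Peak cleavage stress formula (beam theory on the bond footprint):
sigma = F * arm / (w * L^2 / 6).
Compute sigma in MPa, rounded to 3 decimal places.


sigma = (1314 * 23) / (42 * 3136 / 6)
= 30222 * 6 / 131712
= 181332 / 131712
= 1.377 MPa

1.377


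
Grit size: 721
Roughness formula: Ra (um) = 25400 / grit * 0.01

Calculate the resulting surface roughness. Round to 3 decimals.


Ra = 25400 / 721 * 0.01
= 0.352 um

0.352


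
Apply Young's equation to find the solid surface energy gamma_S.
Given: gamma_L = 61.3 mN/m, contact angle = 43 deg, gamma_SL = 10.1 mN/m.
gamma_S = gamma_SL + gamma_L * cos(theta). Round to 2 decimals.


theta_rad = 43 * pi/180 = 0.750492
gamma_S = 10.1 + 61.3 * cos(0.750492)
= 54.93 mN/m

54.93


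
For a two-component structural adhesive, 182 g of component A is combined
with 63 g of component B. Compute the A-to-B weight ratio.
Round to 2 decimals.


Weight ratio A:B = 182 / 63
= 2.89

2.89


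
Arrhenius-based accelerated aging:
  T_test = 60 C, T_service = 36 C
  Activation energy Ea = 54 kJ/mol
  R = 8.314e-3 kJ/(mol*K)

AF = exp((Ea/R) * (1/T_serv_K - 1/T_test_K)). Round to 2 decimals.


T_test_K = 333.15, T_serv_K = 309.15
AF = exp((54/8.314e-3) * (1/309.15 - 1/333.15))
= 4.54

4.54


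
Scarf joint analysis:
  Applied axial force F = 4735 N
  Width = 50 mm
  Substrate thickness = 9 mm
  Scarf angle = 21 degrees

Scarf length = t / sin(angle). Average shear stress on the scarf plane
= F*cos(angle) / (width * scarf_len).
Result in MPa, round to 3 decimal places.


Scarf length = 9 / sin(21 deg) = 25.1139 mm
cos(21 deg) = 0.933580
Shear = 4735 * 0.933580 / (50 * 25.1139)
= 3.520 MPa

3.520


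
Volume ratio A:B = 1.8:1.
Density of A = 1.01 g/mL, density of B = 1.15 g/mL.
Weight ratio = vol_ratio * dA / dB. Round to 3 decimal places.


Wt ratio = 1.8 * 1.01 / 1.15
= 1.581

1.581


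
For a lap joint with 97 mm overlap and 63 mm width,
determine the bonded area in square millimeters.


Area = 97 * 63 = 6111 mm^2

6111


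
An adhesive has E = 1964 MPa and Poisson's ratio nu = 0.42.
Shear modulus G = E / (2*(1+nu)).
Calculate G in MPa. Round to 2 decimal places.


G = 1964 / (2*(1+0.42))
= 1964 / 2.84
= 691.55 MPa

691.55


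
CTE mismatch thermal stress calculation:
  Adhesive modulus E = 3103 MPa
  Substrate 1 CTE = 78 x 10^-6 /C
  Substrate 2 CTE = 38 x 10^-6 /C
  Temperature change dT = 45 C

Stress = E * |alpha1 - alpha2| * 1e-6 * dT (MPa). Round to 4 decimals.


delta_alpha = |78 - 38| = 40 x 10^-6/C
Stress = 3103 * 40e-6 * 45
= 5.5854 MPa

5.5854


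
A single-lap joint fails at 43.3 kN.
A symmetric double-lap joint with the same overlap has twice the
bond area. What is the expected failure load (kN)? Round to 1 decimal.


Double-lap load = 2 * 43.3 = 86.6 kN

86.6


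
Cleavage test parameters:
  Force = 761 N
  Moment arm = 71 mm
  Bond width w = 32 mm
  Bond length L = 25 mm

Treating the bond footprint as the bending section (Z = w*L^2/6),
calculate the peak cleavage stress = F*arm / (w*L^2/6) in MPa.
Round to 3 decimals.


M = 761 * 71 = 54031 N*mm
Z = 32 * 25^2 / 6 = 20000 / 6 mm^3
sigma = M / Z = 6 * 54031 / 20000 = 324186 / 20000
= 16.209 MPa

16.209


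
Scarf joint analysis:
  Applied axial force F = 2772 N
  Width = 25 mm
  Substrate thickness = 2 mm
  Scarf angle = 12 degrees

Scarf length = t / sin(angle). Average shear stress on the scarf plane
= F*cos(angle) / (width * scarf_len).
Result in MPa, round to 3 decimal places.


Scarf length = 2 / sin(12 deg) = 9.6195 mm
cos(12 deg) = 0.978148
Shear = 2772 * 0.978148 / (25 * 9.6195)
= 11.275 MPa

11.275


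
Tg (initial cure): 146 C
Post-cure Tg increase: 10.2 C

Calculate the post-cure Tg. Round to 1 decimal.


Post-cure Tg = 146 + 10.2 = 156.2 C

156.2


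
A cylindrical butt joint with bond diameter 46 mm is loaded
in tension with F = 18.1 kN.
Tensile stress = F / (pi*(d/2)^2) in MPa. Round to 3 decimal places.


Area = pi * (46/2)^2 = 1661.9025 mm^2
Stress = 18.1*1000 / 1661.9025
= 10.891 MPa

10.891


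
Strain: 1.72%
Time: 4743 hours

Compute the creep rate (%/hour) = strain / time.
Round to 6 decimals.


Creep rate = 1.72 / 4743
= 0.000363 %/h

0.000363


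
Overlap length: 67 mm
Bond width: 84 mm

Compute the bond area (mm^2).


Bond area = 67 * 84 = 5628 mm^2

5628


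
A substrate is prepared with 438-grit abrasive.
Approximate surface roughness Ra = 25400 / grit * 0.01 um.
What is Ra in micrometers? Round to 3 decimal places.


Ra = 25400 / 438 * 0.01 = 0.580 um

0.580


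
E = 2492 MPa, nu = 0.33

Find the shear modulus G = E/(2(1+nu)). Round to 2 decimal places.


G = 2492 / (2 * 1.33)
= 936.84 MPa

936.84


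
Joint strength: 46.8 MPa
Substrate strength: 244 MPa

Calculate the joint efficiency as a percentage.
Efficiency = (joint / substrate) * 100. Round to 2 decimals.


Efficiency = (46.8 / 244) * 100 = 19.18%

19.18


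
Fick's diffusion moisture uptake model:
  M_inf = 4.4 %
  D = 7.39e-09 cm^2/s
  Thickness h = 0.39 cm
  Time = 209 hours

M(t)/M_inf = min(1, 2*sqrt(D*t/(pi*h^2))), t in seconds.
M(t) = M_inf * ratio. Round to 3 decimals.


t_sec = 209 * 3600 = 752400
ratio = 2*sqrt(7.39e-09*752400/(pi*0.39^2))
= min(1, 0.215743)
= 0.215743
M(t) = 4.4 * 0.215743 = 0.949 %

0.949


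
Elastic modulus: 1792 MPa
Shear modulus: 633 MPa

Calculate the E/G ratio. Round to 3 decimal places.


E / G = 1792 / 633 = 2.831

2.831


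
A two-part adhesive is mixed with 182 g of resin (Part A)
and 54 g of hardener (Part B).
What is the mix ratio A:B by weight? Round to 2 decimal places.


Mix ratio = mass_A / mass_B
= 182 / 54
= 3.37

3.37


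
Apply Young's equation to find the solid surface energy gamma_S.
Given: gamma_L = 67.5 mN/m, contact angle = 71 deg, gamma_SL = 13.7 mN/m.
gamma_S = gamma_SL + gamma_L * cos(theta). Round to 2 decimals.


theta_rad = 71 * pi/180 = 1.239184
gamma_S = 13.7 + 67.5 * cos(1.239184)
= 35.68 mN/m

35.68


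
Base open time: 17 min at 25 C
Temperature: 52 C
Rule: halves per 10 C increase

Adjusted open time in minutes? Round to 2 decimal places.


Acceleration = 2^((52-25)/10) = 6.4980
Open time = 17 / 6.4980 = 2.62 min

2.62


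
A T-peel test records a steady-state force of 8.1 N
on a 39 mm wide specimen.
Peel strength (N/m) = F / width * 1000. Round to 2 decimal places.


Peel strength = 8.1 / 39 * 1000
= 207.69 N/m

207.69


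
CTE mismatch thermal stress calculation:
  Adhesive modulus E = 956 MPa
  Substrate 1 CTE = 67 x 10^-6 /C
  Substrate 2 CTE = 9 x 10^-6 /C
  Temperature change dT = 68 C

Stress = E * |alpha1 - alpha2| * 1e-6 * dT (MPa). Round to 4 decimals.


delta_alpha = |67 - 9| = 58 x 10^-6/C
Stress = 956 * 58e-6 * 68
= 3.7705 MPa

3.7705


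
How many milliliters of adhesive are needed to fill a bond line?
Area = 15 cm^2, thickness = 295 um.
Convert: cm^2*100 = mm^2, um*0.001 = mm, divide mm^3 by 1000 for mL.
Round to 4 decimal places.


= (15 * 100) * (295 * 0.001) / 1000
= 0.4425 mL

0.4425


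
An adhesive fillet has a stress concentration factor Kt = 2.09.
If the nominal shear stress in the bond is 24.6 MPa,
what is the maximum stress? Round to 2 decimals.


Max stress = 24.6 * 2.09 = 51.41 MPa

51.41


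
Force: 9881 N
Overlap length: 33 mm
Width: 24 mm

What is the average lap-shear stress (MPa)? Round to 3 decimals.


Average shear stress = F / (overlap * width)
= 9881 / (33 * 24)
= 12.476 MPa

12.476


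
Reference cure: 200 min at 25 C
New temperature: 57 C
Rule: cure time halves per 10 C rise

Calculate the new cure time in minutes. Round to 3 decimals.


factor = 2^((57-25)/10) = 9.1896
t_new = 200 / 9.1896 = 21.764 min

21.764


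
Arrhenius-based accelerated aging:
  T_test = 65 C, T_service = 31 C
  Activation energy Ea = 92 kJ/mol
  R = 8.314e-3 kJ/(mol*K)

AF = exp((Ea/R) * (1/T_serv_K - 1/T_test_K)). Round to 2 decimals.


T_test_K = 338.15, T_serv_K = 304.15
AF = exp((92/8.314e-3) * (1/304.15 - 1/338.15))
= 38.79

38.79


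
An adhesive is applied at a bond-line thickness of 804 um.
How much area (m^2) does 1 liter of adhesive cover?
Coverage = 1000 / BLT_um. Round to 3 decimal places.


Coverage = 1000 / 804 = 1.244 m^2

1.244


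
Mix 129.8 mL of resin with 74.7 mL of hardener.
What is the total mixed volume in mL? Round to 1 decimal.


Total = 129.8 + 74.7 = 204.5 mL

204.5


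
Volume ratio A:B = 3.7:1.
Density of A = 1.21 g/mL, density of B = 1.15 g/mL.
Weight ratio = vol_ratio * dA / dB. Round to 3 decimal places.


Wt ratio = 3.7 * 1.21 / 1.15
= 3.893

3.893


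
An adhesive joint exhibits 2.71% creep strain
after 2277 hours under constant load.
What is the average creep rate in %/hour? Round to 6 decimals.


Creep rate = strain / time
= 2.71 / 2277
= 0.001190 %/h

0.001190


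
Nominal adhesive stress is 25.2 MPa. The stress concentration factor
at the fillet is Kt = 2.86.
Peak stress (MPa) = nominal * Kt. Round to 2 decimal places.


Peak = 25.2 * 2.86 = 72.07 MPa

72.07


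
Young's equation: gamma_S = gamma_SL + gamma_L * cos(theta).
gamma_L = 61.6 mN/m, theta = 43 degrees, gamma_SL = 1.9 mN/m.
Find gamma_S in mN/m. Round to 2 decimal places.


cos(43 deg) = 0.731354
gamma_S = 1.9 + 61.6 * 0.731354
= 46.95 mN/m

46.95


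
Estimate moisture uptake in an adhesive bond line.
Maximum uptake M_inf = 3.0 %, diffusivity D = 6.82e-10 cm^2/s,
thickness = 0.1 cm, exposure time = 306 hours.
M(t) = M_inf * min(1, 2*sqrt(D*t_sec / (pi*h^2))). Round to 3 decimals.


Convert time: 306 h = 1101600 s
ratio = min(1, 2*sqrt(6.82e-10*1101600/(pi*0.1^2)))
= 0.309285
M(t) = 3.0 * 0.309285 = 0.928%

0.928


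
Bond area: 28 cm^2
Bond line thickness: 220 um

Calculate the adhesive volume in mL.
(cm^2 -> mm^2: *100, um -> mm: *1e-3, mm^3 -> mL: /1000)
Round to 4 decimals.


V = 28*100 * 220*1e-3 / 1000
= 0.6160 mL

0.6160


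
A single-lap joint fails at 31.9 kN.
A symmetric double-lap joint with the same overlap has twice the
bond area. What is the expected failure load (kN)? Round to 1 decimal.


Double-lap load = 2 * 31.9 = 63.8 kN

63.8


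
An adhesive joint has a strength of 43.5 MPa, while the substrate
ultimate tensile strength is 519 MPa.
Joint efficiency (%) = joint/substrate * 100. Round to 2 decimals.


Efficiency = 43.5 / 519 * 100
= 8.38%

8.38


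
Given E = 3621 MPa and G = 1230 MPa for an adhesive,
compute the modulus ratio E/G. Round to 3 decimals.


E/G ratio = 3621 / 1230 = 2.944

2.944


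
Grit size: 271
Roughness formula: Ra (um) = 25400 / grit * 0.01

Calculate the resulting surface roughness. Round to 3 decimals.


Ra = 25400 / 271 * 0.01
= 0.937 um

0.937


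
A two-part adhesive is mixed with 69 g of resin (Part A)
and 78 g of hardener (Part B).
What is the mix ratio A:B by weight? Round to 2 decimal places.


Mix ratio = mass_A / mass_B
= 69 / 78
= 0.88

0.88


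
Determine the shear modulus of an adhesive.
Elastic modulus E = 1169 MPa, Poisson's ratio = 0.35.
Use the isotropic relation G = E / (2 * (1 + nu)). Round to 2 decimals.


G = 1169 / (2*(1+0.35)) = 1169 / 2.70
= 432.96 MPa

432.96


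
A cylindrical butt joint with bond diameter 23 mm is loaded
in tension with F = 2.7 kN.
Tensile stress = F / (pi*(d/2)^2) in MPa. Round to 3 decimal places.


Area = pi * (23/2)^2 = 415.4756 mm^2
Stress = 2.7*1000 / 415.4756
= 6.499 MPa

6.499


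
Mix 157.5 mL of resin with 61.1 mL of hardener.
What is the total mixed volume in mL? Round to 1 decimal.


Total = 157.5 + 61.1 = 218.6 mL

218.6


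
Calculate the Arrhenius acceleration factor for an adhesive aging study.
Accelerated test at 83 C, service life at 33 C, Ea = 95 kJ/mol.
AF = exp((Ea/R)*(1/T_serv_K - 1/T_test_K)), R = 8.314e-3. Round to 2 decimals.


T_test = 356.15 K, T_serv = 306.15 K
Ea/R = 95 / 0.008314 = 11426.51
AF = exp(11426.51 * (1/306.15 - 1/356.15))
= 188.64

188.64


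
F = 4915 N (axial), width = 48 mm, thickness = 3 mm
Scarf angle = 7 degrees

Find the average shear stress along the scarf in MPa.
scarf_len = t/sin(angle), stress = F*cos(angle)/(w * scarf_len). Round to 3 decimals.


scarf_len = 3/sin(7 deg) = 24.6165
cos(7 deg) = 0.992546
stress = 4915*0.992546/(48*24.6165) = 4.129 MPa

4.129


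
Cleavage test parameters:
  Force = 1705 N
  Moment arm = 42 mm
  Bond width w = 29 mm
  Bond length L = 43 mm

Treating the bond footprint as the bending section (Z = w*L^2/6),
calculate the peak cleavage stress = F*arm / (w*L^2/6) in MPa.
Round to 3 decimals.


M = 1705 * 42 = 71610 N*mm
Z = 29 * 43^2 / 6 = 53621 / 6 mm^3
sigma = M / Z = 6 * 71610 / 53621 = 429660 / 53621
= 8.013 MPa

8.013


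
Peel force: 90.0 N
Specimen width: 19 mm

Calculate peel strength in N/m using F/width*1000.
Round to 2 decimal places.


Peel strength = 90.0 / 19 * 1000 = 4736.84 N/m

4736.84


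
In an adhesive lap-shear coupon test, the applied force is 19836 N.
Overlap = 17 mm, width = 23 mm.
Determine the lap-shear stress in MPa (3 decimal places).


stress = F / (overlap * width)
= 19836 / (17 * 23)
= 50.731 MPa

50.731


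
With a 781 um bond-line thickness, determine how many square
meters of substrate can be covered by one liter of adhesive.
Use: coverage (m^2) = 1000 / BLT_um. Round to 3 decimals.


Coverage = 1000 / 781 = 1.280 m^2

1.280


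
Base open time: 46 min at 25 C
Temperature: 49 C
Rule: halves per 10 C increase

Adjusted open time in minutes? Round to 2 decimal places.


Acceleration = 2^((49-25)/10) = 5.2780
Open time = 46 / 5.2780 = 8.72 min

8.72


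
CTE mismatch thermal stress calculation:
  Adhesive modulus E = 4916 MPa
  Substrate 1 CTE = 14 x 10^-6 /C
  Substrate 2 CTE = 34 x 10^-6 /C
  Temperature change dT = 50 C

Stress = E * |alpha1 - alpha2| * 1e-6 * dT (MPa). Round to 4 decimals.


delta_alpha = |14 - 34| = 20 x 10^-6/C
Stress = 4916 * 20e-6 * 50
= 4.9160 MPa

4.9160


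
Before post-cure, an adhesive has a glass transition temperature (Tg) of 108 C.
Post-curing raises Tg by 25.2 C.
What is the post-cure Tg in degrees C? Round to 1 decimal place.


Tg_post = Tg_base + delta_Tg
= 108 + 25.2
= 133.2 C

133.2


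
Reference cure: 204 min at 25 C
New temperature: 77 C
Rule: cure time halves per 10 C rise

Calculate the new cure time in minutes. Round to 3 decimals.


factor = 2^((77-25)/10) = 36.7583
t_new = 204 / 36.7583 = 5.550 min

5.550


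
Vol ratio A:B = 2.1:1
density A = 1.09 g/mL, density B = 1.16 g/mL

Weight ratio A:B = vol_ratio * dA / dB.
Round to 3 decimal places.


Weight ratio = 2.1 * 1.09 / 1.16
= 1.973

1.973


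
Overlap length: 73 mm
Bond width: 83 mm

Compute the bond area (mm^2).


Bond area = 73 * 83 = 6059 mm^2

6059


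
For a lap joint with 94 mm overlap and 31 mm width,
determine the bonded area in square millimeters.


Area = 94 * 31 = 2914 mm^2

2914


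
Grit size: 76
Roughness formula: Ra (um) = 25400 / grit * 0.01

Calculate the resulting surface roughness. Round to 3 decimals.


Ra = 25400 / 76 * 0.01
= 3.342 um

3.342


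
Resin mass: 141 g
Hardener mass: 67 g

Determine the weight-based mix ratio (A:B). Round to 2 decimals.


Ratio = 141 / 67 = 2.10

2.10


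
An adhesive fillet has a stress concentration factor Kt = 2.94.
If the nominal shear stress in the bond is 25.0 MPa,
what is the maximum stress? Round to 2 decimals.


Max stress = 25.0 * 2.94 = 73.50 MPa

73.50


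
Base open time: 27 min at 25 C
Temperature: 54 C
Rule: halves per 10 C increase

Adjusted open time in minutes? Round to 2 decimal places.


Acceleration = 2^((54-25)/10) = 7.4643
Open time = 27 / 7.4643 = 3.62 min

3.62


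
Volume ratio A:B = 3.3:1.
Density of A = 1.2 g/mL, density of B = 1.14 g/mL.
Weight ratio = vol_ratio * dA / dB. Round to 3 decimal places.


Wt ratio = 3.3 * 1.2 / 1.14
= 3.474

3.474


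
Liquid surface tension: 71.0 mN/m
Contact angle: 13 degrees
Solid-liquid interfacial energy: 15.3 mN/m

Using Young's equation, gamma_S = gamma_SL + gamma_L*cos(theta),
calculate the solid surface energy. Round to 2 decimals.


gamma_S = 15.3 + 71.0 * cos(13)
= 84.48 mN/m

84.48


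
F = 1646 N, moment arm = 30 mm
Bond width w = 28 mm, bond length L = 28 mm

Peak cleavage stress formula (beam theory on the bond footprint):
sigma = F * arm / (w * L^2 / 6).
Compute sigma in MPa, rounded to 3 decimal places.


sigma = (1646 * 30) / (28 * 784 / 6)
= 49380 * 6 / 21952
= 296280 / 21952
= 13.497 MPa

13.497


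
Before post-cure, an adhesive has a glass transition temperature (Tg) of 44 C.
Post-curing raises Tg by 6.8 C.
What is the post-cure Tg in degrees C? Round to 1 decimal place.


Tg_post = Tg_base + delta_Tg
= 44 + 6.8
= 50.8 C

50.8


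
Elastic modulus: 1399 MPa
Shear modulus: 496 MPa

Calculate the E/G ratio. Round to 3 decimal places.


E / G = 1399 / 496 = 2.821

2.821


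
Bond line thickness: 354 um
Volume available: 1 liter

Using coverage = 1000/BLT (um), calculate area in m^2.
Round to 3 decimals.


1 L = 1e6 mm^3, thickness = 354 um = 0.354 mm
Area = 1e6 / 0.354 mm^2 = (1e6 / 0.354) / 1e6 m^2 = 1000 / 354 m^2
= 2.825 m^2

2.825


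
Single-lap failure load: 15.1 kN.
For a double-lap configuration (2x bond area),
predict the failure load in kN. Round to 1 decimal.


Failure load = 15.1 * 2 = 30.2 kN

30.2


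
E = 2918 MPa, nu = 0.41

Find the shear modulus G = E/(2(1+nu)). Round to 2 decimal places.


G = 2918 / (2 * 1.41)
= 1034.75 MPa

1034.75


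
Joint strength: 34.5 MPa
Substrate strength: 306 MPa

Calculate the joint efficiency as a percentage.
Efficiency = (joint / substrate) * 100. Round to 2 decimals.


Efficiency = (34.5 / 306) * 100 = 11.27%

11.27


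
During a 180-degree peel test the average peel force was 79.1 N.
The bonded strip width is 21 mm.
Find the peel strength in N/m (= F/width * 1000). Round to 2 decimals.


Peel strength = F/width * 1000
= 79.1 / 21 * 1000
= 3766.67 N/m

3766.67


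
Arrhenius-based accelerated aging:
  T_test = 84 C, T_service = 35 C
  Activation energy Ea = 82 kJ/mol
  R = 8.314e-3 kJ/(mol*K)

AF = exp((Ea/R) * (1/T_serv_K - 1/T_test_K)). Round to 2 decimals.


T_test_K = 357.15, T_serv_K = 308.15
AF = exp((82/8.314e-3) * (1/308.15 - 1/357.15))
= 80.74

80.74


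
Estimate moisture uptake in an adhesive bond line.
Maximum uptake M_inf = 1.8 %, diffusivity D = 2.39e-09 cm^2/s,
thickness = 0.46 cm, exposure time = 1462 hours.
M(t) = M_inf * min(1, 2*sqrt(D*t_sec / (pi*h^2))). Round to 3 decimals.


Convert time: 1462 h = 5263200 s
ratio = min(1, 2*sqrt(2.39e-09*5263200/(pi*0.46^2)))
= 0.275119
M(t) = 1.8 * 0.275119 = 0.495%

0.495


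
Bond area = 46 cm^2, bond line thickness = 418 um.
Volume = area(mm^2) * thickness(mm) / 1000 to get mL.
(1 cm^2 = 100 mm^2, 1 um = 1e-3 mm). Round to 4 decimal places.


area_mm2 = 46 * 100 = 4600
blt_mm = 418 * 1e-3 = 0.418
vol_mm3 = 4600 * 0.418 = 1922.8
vol_mL = 1922.8 / 1000 = 1.9228 mL

1.9228


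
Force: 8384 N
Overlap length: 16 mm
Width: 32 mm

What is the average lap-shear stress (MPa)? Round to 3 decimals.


Average shear stress = F / (overlap * width)
= 8384 / (16 * 32)
= 16.375 MPa

16.375


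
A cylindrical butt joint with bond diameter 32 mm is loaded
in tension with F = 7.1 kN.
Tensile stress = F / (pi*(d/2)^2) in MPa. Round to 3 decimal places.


Area = pi * (32/2)^2 = 804.2477 mm^2
Stress = 7.1*1000 / 804.2477
= 8.828 MPa

8.828


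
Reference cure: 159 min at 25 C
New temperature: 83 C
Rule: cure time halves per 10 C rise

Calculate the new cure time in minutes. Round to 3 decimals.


factor = 2^((83-25)/10) = 55.7152
t_new = 159 / 55.7152 = 2.854 min

2.854


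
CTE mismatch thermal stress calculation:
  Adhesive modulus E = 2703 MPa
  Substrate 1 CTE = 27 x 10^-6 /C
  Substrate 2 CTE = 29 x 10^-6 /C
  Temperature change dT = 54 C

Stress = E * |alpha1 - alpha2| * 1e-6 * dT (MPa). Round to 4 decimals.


delta_alpha = |27 - 29| = 2 x 10^-6/C
Stress = 2703 * 2e-6 * 54
= 0.2919 MPa

0.2919


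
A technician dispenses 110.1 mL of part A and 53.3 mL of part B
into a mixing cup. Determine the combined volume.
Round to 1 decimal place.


Combined volume = 110.1 + 53.3
= 163.4 mL

163.4


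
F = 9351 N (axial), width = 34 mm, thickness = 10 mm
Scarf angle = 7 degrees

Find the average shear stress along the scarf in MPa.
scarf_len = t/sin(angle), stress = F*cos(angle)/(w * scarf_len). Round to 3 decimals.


scarf_len = 10/sin(7 deg) = 82.0551
cos(7 deg) = 0.992546
stress = 9351*0.992546/(34*82.0551) = 3.327 MPa

3.327


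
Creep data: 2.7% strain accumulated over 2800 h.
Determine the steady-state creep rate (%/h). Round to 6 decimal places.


Rate = 2.7 / 2800 = 0.000964 %/h

0.000964


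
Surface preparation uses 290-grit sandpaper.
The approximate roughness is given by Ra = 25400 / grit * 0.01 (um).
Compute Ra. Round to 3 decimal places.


Ra = 25400 / 290 * 0.01
= 254 / 290
= 0.876 um

0.876


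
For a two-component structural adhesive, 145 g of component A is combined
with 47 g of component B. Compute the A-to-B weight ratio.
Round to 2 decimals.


Weight ratio A:B = 145 / 47
= 3.09

3.09


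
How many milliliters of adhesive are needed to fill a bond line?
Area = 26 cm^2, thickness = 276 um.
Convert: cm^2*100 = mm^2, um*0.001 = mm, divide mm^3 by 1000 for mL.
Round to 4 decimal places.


= (26 * 100) * (276 * 0.001) / 1000
= 0.7176 mL

0.7176


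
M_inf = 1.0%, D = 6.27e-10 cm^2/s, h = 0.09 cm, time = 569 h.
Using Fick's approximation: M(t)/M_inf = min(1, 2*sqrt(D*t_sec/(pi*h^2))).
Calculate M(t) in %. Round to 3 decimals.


t = 2048400 s
ratio = min(1, 2*sqrt(6.27e-10*2048400/(pi*0.0081)))
= 0.449318
M(t) = 1.0 * 0.449318 = 0.449%

0.449


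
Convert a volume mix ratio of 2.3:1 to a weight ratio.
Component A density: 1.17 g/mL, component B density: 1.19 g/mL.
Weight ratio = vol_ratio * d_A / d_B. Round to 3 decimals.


= 2.3 * 1.17 / 1.19 = 2.261

2.261


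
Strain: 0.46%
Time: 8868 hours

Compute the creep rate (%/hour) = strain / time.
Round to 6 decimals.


Creep rate = 0.46 / 8868
= 0.000052 %/h

0.000052


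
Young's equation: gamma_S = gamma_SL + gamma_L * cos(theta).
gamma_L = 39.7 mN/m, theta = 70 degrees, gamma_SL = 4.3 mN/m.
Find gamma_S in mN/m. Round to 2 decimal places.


cos(70 deg) = 0.342020
gamma_S = 4.3 + 39.7 * 0.342020
= 17.88 mN/m

17.88


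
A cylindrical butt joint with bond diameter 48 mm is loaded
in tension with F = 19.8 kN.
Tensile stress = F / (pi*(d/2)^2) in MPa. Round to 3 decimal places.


Area = pi * (48/2)^2 = 1809.5574 mm^2
Stress = 19.8*1000 / 1809.5574
= 10.942 MPa

10.942


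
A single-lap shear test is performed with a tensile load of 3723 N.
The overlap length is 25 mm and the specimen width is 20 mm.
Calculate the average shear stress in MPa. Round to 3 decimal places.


Shear stress = F / (overlap * width)
= 3723 / (25 * 20)
= 3723 / 500
= 7.446 MPa

7.446


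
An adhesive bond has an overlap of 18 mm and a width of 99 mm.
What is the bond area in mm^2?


Bond area = overlap * width
= 18 * 99
= 1782 mm^2

1782


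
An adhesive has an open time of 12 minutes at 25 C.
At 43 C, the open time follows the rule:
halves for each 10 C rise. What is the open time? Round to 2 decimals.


Factor = 2^((43-25)/10) = 3.4822
Open time = 12 / 3.4822 = 3.45 min

3.45


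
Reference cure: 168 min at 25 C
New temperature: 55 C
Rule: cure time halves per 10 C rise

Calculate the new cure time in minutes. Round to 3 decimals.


factor = 2^((55-25)/10) = 8.0000
t_new = 168 / 8.0000 = 21.000 min

21.000


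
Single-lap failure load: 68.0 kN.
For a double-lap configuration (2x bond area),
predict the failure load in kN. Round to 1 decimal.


Failure load = 68.0 * 2 = 136.0 kN

136.0


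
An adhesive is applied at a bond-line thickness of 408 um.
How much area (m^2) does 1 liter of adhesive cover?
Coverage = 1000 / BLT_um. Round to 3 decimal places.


Coverage = 1000 / 408 = 2.451 m^2

2.451


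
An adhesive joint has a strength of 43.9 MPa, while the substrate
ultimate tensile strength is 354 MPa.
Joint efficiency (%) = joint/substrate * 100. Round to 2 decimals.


Efficiency = 43.9 / 354 * 100
= 12.40%

12.40


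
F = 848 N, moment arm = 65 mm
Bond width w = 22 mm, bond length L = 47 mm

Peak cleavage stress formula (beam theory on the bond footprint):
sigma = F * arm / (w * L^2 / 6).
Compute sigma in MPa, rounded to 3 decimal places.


sigma = (848 * 65) / (22 * 2209 / 6)
= 55120 * 6 / 48598
= 330720 / 48598
= 6.805 MPa

6.805


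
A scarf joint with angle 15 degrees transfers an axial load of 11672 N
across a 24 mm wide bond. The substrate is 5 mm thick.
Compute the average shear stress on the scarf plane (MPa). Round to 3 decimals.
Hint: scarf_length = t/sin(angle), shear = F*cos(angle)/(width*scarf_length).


scarf_length = 5 / sin(15 deg) = 19.3185 mm
cos(15 deg) = 0.965926
shear stress = 11672 * 0.965926 / (24 * 19.3185)
= 24.317 MPa

24.317


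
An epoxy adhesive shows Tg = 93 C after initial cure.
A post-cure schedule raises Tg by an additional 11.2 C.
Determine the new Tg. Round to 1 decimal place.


New Tg = 93 + 11.2
= 104.2 C

104.2


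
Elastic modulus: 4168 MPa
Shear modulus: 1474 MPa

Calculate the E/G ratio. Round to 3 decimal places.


E / G = 4168 / 1474 = 2.828

2.828


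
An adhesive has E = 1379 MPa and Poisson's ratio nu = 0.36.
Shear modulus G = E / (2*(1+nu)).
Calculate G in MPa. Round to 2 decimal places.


G = 1379 / (2*(1+0.36))
= 1379 / 2.72
= 506.99 MPa

506.99


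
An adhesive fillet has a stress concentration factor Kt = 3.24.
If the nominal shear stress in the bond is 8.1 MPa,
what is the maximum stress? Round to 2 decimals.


Max stress = 8.1 * 3.24 = 26.24 MPa

26.24


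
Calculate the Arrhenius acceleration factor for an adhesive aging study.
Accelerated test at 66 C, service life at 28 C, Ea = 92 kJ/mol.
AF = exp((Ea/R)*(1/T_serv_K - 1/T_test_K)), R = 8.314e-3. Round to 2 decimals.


T_test = 339.15 K, T_serv = 301.15 K
Ea/R = 92 / 0.008314 = 11065.67
AF = exp(11065.67 * (1/301.15 - 1/339.15))
= 61.38

61.38


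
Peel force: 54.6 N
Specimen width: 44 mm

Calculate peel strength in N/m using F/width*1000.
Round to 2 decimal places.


Peel strength = 54.6 / 44 * 1000 = 1240.91 N/m

1240.91


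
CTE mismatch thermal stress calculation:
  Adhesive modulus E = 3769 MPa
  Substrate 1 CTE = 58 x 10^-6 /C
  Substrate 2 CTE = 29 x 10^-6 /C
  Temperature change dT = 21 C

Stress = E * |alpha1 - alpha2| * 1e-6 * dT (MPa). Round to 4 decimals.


delta_alpha = |58 - 29| = 29 x 10^-6/C
Stress = 3769 * 29e-6 * 21
= 2.2953 MPa

2.2953


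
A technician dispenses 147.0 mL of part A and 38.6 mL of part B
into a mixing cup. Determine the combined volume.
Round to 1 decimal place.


Combined volume = 147.0 + 38.6
= 185.6 mL

185.6


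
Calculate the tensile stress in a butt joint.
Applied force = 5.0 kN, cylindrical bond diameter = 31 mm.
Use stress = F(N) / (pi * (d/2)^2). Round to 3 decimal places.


A = pi * 15.5^2 = 754.7676 mm^2
sigma = 5000.0 / 754.7676 = 6.625 MPa

6.625


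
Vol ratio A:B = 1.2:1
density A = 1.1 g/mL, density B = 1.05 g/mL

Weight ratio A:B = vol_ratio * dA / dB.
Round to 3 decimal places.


Weight ratio = 1.2 * 1.1 / 1.05
= 1.257

1.257


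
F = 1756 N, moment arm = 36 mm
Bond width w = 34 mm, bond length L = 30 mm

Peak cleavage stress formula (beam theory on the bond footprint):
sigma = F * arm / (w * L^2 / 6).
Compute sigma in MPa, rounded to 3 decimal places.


sigma = (1756 * 36) / (34 * 900 / 6)
= 63216 * 6 / 30600
= 379296 / 30600
= 12.395 MPa

12.395


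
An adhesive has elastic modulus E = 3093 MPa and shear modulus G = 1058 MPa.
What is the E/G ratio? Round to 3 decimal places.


E/G = 3093 / 1058 = 2.923

2.923


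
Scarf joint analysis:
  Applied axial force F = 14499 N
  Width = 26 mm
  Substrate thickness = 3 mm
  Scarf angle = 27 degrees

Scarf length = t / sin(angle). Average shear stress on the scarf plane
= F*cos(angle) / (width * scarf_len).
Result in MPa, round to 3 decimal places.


Scarf length = 3 / sin(27 deg) = 6.6081 mm
cos(27 deg) = 0.891007
Shear = 14499 * 0.891007 / (26 * 6.6081)
= 75.192 MPa

75.192


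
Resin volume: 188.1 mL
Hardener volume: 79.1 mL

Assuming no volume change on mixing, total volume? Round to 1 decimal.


V_total = 188.1 + 79.1 = 267.2 mL

267.2


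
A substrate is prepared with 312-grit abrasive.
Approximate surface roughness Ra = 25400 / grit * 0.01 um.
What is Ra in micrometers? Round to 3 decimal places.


Ra = 25400 / 312 * 0.01 = 0.814 um

0.814


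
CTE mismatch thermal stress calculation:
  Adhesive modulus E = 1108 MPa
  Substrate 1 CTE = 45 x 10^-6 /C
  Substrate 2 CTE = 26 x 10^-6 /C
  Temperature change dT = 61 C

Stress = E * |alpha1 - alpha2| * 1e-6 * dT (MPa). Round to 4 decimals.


delta_alpha = |45 - 26| = 19 x 10^-6/C
Stress = 1108 * 19e-6 * 61
= 1.2842 MPa

1.2842


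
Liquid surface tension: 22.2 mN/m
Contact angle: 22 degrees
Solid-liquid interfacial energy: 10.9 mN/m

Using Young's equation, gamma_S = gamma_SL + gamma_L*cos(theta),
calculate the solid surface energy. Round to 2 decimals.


gamma_S = 10.9 + 22.2 * cos(22)
= 31.48 mN/m

31.48


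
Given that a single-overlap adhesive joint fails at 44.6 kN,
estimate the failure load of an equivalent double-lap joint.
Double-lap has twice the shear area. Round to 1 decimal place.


Double-lap factor = 2
Expected load = 44.6 * 2 = 89.2 kN

89.2


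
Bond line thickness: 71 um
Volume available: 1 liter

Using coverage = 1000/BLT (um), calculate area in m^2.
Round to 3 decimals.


1 L = 1e6 mm^3, thickness = 71 um = 0.071 mm
Area = 1e6 / 0.071 mm^2 = (1e6 / 0.071) / 1e6 m^2 = 1000 / 71 m^2
= 14.085 m^2

14.085


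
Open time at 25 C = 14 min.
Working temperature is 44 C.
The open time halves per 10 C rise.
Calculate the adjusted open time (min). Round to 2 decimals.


factor = 2^((44 - 25) / 10) = 3.7321
ot = 14 / 3.7321 = 3.75 min

3.75


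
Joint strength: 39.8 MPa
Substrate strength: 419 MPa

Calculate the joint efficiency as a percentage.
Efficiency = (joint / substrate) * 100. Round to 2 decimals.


Efficiency = (39.8 / 419) * 100 = 9.50%

9.50


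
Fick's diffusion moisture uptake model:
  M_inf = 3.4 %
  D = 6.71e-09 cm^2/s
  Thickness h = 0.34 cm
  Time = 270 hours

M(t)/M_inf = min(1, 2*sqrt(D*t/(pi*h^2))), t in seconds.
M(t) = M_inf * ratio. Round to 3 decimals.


t_sec = 270 * 3600 = 972000
ratio = 2*sqrt(6.71e-09*972000/(pi*0.34^2))
= min(1, 0.268022)
= 0.268022
M(t) = 3.4 * 0.268022 = 0.911 %

0.911


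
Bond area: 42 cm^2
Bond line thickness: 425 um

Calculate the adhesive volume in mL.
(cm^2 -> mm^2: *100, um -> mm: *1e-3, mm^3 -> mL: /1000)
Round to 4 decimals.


V = 42*100 * 425*1e-3 / 1000
= 1.7850 mL

1.7850


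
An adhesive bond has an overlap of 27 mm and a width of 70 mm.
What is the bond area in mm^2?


Bond area = overlap * width
= 27 * 70
= 1890 mm^2

1890


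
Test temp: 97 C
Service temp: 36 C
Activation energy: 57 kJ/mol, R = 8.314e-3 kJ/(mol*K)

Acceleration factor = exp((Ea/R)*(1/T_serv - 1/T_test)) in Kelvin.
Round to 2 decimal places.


AF = exp((57/0.008314)*(1/309.15 - 1/370.15))
= 38.65

38.65
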